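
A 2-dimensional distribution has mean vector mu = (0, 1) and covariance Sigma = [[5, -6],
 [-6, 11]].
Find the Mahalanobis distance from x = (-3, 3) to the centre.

Step 1 — centre the observation: (x - mu) = (-3, 2).

Step 2 — invert Sigma. det(Sigma) = 5·11 - (-6)² = 19.
  Sigma^{-1} = (1/det) · [[d, -b], [-b, a]] = [[0.5789, 0.3158],
 [0.3158, 0.2632]].

Step 3 — form the quadratic (x - mu)^T · Sigma^{-1} · (x - mu):
  Sigma^{-1} · (x - mu) = (-1.1053, -0.4211).
  (x - mu)^T · [Sigma^{-1} · (x - mu)] = (-3)·(-1.1053) + (2)·(-0.4211) = 2.4737.

Step 4 — take square root: d = √(2.4737) ≈ 1.5728.

d(x, mu) = √(2.4737) ≈ 1.5728


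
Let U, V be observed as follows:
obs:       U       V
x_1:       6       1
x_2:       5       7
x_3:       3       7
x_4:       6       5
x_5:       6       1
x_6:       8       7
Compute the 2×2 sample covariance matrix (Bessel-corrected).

Step 1 — column means:
  mean(U) = (6 + 5 + 3 + 6 + 6 + 8) / 6 = 34/6 = 5.6667
  mean(V) = (1 + 7 + 7 + 5 + 1 + 7) / 6 = 28/6 = 4.6667

Step 2 — sample covariance S[i,j] = (1/(n-1)) · Σ_k (x_{k,i} - mean_i) · (x_{k,j} - mean_j), with n-1 = 5.
  S[U,U] = ((0.3333)·(0.3333) + (-0.6667)·(-0.6667) + (-2.6667)·(-2.6667) + (0.3333)·(0.3333) + (0.3333)·(0.3333) + (2.3333)·(2.3333)) / 5 = 13.3333/5 = 2.6667
  S[U,V] = ((0.3333)·(-3.6667) + (-0.6667)·(2.3333) + (-2.6667)·(2.3333) + (0.3333)·(0.3333) + (0.3333)·(-3.6667) + (2.3333)·(2.3333)) / 5 = -4.6667/5 = -0.9333
  S[V,V] = ((-3.6667)·(-3.6667) + (2.3333)·(2.3333) + (2.3333)·(2.3333) + (0.3333)·(0.3333) + (-3.6667)·(-3.6667) + (2.3333)·(2.3333)) / 5 = 43.3333/5 = 8.6667

S is symmetric (S[j,i] = S[i,j]). Assembling:

S = [[2.6667, -0.9333],
 [-0.9333, 8.6667]]


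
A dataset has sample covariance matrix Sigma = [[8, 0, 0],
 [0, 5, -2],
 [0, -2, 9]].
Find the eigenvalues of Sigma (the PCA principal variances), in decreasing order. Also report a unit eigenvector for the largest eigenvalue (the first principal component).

Step 1 — characteristic polynomial p(λ) = det(λI - Sigma) = λ³ - tr·λ² + c_1·λ - det, where tr = trace, c_1 = sum of the principal 2×2 minors, det = det(Sigma):
  tr = 8 + 5 + 9 = 22,
  c_1 = (8·5 - (0)²) + (8·9 - (0)²) + (5·9 - (-2)²) = 40 + 72 + 41 = 153,
  det = 8·(5·9 - (-2)²) - (0)·((0)·9 - (-2)·(0)) + (0)·((0)·(-2) - 5·(0)) = 8·(41) - (0)·(0) + (0)·(0) = 328.
  So p(λ) = λ³ - 22λ² + 153λ - 328.
Step 2 — look for an integer root (rational root theorem: any rational root is an integer divisor of 328). Testing λ = 8:
  p(8) = 512 - 1408 + 1224 - 328 = 0  ✓
  Dividing out (λ - 8): p(λ) = (λ - 8)(λ² - 14λ + 41).
Step 3 — remaining eigenvalues from the quadratic λ² - 14λ + 41 = 0:
  Δ = 14² - 4·41 = 196 - 164 = 32,  λ = (14 ± √32)/2 = (14 ± 5.6569)/2 ≈ 9.8284 or 4.1716.
  Sorted: λ_1 = 9.8284,  λ_2 = 8,  λ_3 = 4.1716  (check: sum = 22 = tr ✓).

Step 4 — unit eigenvector for λ_1 ≈ 9.8284: v spans the null space of (Sigma - λ_1 I), whose rows are
  r_1 = (-1.8284, 0, 0),  r_2 = (0, -4.8284, -2),  r_3 = (0, -2, -0.8284).
  v is orthogonal to every row, so take v ∝ r_1 × r_2 = ((0)·(-2) - (0)·(-4.8284), (0)·(0) - (-1.8284)·(-2), (-1.8284)·(-4.8284) - (0)·(0)) ≈ (0, -3.6569, 8.8284).
  Rescale (multiply by -1 so the first nonzero entry is positive): u = (0, 3.6569, -8.8284).
  ||u|| = √((0)² + (3.6569)² + (-8.8284)²) = √(91.3137) ≈ 9.5558,  v_1 = u/||u|| ≈ (0, 0.3827, -0.9239) (||v_1|| = 1).

λ_1 = 9.8284,  λ_2 = 8,  λ_3 = 4.1716;  v_1 ≈ (0, 0.3827, -0.9239)


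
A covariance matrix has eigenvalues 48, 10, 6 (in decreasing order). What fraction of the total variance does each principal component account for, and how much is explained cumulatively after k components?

Step 1 — total variance = trace(Sigma) = Σ λ_i = 48 + 10 + 6 = 64.

Step 2 — fraction explained by component i = λ_i / Σ λ:
  PC1: 48/64 = 0.75
  PC2: 10/64 = 0.1562
  PC3: 6/64 = 0.0938

Step 3 — cumulative fraction after k components = (λ_1 + ... + λ_k) / Σ λ:
  k = 1: 48/64 = 0.75
  k = 2: (48 + 10)/64 = 58/64 = 0.9062
  k = 3: (48 + 10 + 6)/64 = 64/64 = 1

Summary (fraction, with percent):

explained: PC1 0.75 (75%), PC2 0.1562 (15.62%), PC3 0.0938 (9.38%);  cumulative: 0.75, 0.9062, 1


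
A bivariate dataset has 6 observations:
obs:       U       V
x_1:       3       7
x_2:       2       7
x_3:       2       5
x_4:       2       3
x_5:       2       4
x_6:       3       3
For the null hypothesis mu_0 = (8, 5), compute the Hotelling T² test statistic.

Step 1 — sample mean vector:
  mean(U) = (3 + 2 + 2 + 2 + 2 + 3) / 6 = 14/6 = 2.3333
  mean(V) = (7 + 7 + 5 + 3 + 4 + 3) / 6 = 29/6 = 4.8333
  x̄ = (2.3333, 4.8333),  deviation x̄ - mu_0 = (2.3333, 4.8333) - (8, 5) = (-5.6667, -0.1667).

Step 2 — sample covariance matrix, S[i,j] = (1/(n-1)) · Σ_k (x_{k,i} - mean_i) · (x_{k,j} - mean_j), divisor n-1 = 5:
  S[U,U] = ((0.6667)·(0.6667) + (-0.3333)·(-0.3333) + (-0.3333)·(-0.3333) + (-0.3333)·(-0.3333) + (-0.3333)·(-0.3333) + (0.6667)·(0.6667)) / 5 = 1.3333/5 = 0.2667
  S[U,V] = ((0.6667)·(2.1667) + (-0.3333)·(2.1667) + (-0.3333)·(0.1667) + (-0.3333)·(-1.8333) + (-0.3333)·(-0.8333) + (0.6667)·(-1.8333)) / 5 = 0.3333/5 = 0.0667
  S[V,V] = ((2.1667)·(2.1667) + (2.1667)·(2.1667) + (0.1667)·(0.1667) + (-1.8333)·(-1.8333) + (-0.8333)·(-0.8333) + (-1.8333)·(-1.8333)) / 5 = 16.8333/5 = 3.3667
  S = [[0.2667, 0.0667],
 [0.0667, 3.3667]].

Step 3 — invert S. det(S) = 0.2667·3.3667 - (0.0667)² = 0.8933.
  S^{-1} = (1/det) · [[d, -b], [-b, a]] = [[3.7687, -0.0746],
 [-0.0746, 0.2985]].

Step 4 — quadratic form (x̄ - mu_0)^T · S^{-1} · (x̄ - mu_0):
  S^{-1} · (x̄ - mu_0) = (-21.3433, 0.3731),
  (x̄ - mu_0)^T · [...] = (-5.6667)·(-21.3433) + (-0.1667)·(0.3731) = 120.8831.

Step 5 — scale by n: T² = 6 · 120.8831 = 725.2985.

T² ≈ 725.2985


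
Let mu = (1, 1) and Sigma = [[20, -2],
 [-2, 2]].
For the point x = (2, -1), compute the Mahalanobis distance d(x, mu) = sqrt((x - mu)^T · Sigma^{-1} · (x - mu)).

Step 1 — centre the observation: (x - mu) = (1, -2).

Step 2 — invert Sigma. det(Sigma) = 20·2 - (-2)² = 36.
  Sigma^{-1} = (1/det) · [[d, -b], [-b, a]] = [[0.0556, 0.0556],
 [0.0556, 0.5556]].

Step 3 — form the quadratic (x - mu)^T · Sigma^{-1} · (x - mu):
  Sigma^{-1} · (x - mu) = (-0.0556, -1.0556).
  (x - mu)^T · [Sigma^{-1} · (x - mu)] = (1)·(-0.0556) + (-2)·(-1.0556) = 2.0556.

Step 4 — take square root: d = √(2.0556) ≈ 1.4337.

d(x, mu) = √(2.0556) ≈ 1.4337


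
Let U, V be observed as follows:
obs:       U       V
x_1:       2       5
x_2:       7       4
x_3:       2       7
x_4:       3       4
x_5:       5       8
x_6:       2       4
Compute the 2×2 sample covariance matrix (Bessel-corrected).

Step 1 — column means:
  mean(U) = (2 + 7 + 2 + 3 + 5 + 2) / 6 = 21/6 = 3.5
  mean(V) = (5 + 4 + 7 + 4 + 8 + 4) / 6 = 32/6 = 5.3333

Step 2 — sample covariance S[i,j] = (1/(n-1)) · Σ_k (x_{k,i} - mean_i) · (x_{k,j} - mean_j), with n-1 = 5.
  S[U,U] = ((-1.5)·(-1.5) + (3.5)·(3.5) + (-1.5)·(-1.5) + (-0.5)·(-0.5) + (1.5)·(1.5) + (-1.5)·(-1.5)) / 5 = 21.5/5 = 4.3
  S[U,V] = ((-1.5)·(-0.3333) + (3.5)·(-1.3333) + (-1.5)·(1.6667) + (-0.5)·(-1.3333) + (1.5)·(2.6667) + (-1.5)·(-1.3333)) / 5 = 0/5 = 0
  S[V,V] = ((-0.3333)·(-0.3333) + (-1.3333)·(-1.3333) + (1.6667)·(1.6667) + (-1.3333)·(-1.3333) + (2.6667)·(2.6667) + (-1.3333)·(-1.3333)) / 5 = 15.3333/5 = 3.0667

S is symmetric (S[j,i] = S[i,j]). Assembling:

S = [[4.3, 0],
 [0, 3.0667]]


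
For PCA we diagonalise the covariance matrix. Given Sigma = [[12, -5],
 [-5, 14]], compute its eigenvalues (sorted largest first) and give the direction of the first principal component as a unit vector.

Step 1 — characteristic polynomial of 2×2 Sigma:
  det(Sigma - λI) = λ² - trace · λ + det = 0.
  trace = 12 + 14 = 26, det = 12·14 - (-5)² = 143.
Step 2 — discriminant:
  Δ = trace² - 4·det = 676 - 572 = 104.
Step 3 — eigenvalues:
  λ = (trace ± √Δ)/2 = (26 ± 10.198)/2,
  λ_1 = 18.099,  λ_2 = 7.901.

Step 4 — unit eigenvector for λ_1: solve (Sigma - λ_1 I)v = 0. First row:
  (12 - 18.099)·v_x + (-5)·v_y = 0, i.e. (-6.099)·v_x + (-5)·v_y = 0,
  so v ∝ (b, λ_1 - a) = (-5, 6.099); multiply by -1 so the first entry is positive: u = (5, -6.099).
  ||u|| = √((5)² + (-6.099)²) = √(62.198) ≈ 7.8866,
  v_1 = u/||u|| ≈ (0.634, -0.7733) (||v_1|| = 1).

λ_1 = 18.099,  λ_2 = 7.901;  v_1 ≈ (0.634, -0.7733)


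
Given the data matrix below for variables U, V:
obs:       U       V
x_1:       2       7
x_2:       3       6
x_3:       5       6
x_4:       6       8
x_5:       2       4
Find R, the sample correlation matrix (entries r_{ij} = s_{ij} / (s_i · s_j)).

Step 1 — column means:
  mean(U) = (2 + 3 + 5 + 6 + 2) / 5 = 18/5 = 3.6
  mean(V) = (7 + 6 + 6 + 8 + 4) / 5 = 31/5 = 6.2

Step 2 — sample variances and covariances s[i,j] = (1/(n-1)) · Σ_k (x_{k,i} - mean_i) · (x_{k,j} - mean_j), with n-1 = 4:
  s[U,U] = ((-1.6)·(-1.6) + (-0.6)·(-0.6) + (1.4)·(1.4) + (2.4)·(2.4) + (-1.6)·(-1.6)) / 4 = 13.2/4 = 3.3
  s[U,V] = ((-1.6)·(0.8) + (-0.6)·(-0.2) + (1.4)·(-0.2) + (2.4)·(1.8) + (-1.6)·(-2.2)) / 4 = 6.4/4 = 1.6
  s[V,V] = ((0.8)·(0.8) + (-0.2)·(-0.2) + (-0.2)·(-0.2) + (1.8)·(1.8) + (-2.2)·(-2.2)) / 4 = 8.8/4 = 2.2
  Sample standard deviations s_i = √(s[i,i]):
  s(U) = √(3.3) = 1.8166
  s(V) = √(2.2) = 1.4832

Step 3 — r_{ij} = s_{ij} / (s_i · s_j):
  r[U,U] = 1 (diagonal).
  r[U,V] = 1.6 / (1.8166 · 1.4832) = 1.6 / 2.6944 = 0.5938
  r[V,V] = 1 (diagonal).

R is symmetric with unit diagonal. Assembling:

R = [[1, 0.5938],
 [0.5938, 1]]


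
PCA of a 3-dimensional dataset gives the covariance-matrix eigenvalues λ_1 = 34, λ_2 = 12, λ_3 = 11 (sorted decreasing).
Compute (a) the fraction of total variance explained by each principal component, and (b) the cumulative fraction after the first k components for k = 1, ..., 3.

Step 1 — total variance = trace(Sigma) = Σ λ_i = 34 + 12 + 11 = 57.

Step 2 — fraction explained by component i = λ_i / Σ λ:
  PC1: 34/57 = 0.5965
  PC2: 12/57 = 0.2105
  PC3: 11/57 = 0.193

Step 3 — cumulative fraction after k components = (λ_1 + ... + λ_k) / Σ λ:
  k = 1: 34/57 = 0.5965
  k = 2: (34 + 12)/57 = 46/57 = 0.807
  k = 3: (34 + 12 + 11)/57 = 57/57 = 1

Summary (fraction, with percent):

explained: PC1 0.5965 (59.65%), PC2 0.2105 (21.05%), PC3 0.193 (19.3%);  cumulative: 0.5965, 0.807, 1


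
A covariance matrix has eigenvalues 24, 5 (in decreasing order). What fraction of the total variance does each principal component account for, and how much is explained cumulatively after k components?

Step 1 — total variance = trace(Sigma) = Σ λ_i = 24 + 5 = 29.

Step 2 — fraction explained by component i = λ_i / Σ λ:
  PC1: 24/29 = 0.8276
  PC2: 5/29 = 0.1724

Step 3 — cumulative fraction after k components = (λ_1 + ... + λ_k) / Σ λ:
  k = 1: 24/29 = 0.8276
  k = 2: (24 + 5)/29 = 29/29 = 1

Summary (fraction, with percent):

explained: PC1 0.8276 (82.76%), PC2 0.1724 (17.24%);  cumulative: 0.8276, 1


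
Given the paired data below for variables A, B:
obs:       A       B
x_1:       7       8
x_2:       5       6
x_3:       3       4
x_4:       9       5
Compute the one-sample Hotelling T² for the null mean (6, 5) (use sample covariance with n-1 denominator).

Step 1 — sample mean vector:
  mean(A) = (7 + 5 + 3 + 9) / 4 = 24/4 = 6
  mean(B) = (8 + 6 + 4 + 5) / 4 = 23/4 = 5.75
  x̄ = (6, 5.75),  deviation x̄ - mu_0 = (6, 5.75) - (6, 5) = (0, 0.75).

Step 2 — sample covariance matrix, S[i,j] = (1/(n-1)) · Σ_k (x_{k,i} - mean_i) · (x_{k,j} - mean_j), divisor n-1 = 3:
  S[A,A] = ((1)·(1) + (-1)·(-1) + (-3)·(-3) + (3)·(3)) / 3 = 20/3 = 6.6667
  S[A,B] = ((1)·(2.25) + (-1)·(0.25) + (-3)·(-1.75) + (3)·(-0.75)) / 3 = 5/3 = 1.6667
  S[B,B] = ((2.25)·(2.25) + (0.25)·(0.25) + (-1.75)·(-1.75) + (-0.75)·(-0.75)) / 3 = 8.75/3 = 2.9167
  S = [[6.6667, 1.6667],
 [1.6667, 2.9167]].

Step 3 — invert S. det(S) = 6.6667·2.9167 - (1.6667)² = 16.6667.
  S^{-1} = (1/det) · [[d, -b], [-b, a]] = [[0.175, -0.1],
 [-0.1, 0.4]].

Step 4 — quadratic form (x̄ - mu_0)^T · S^{-1} · (x̄ - mu_0):
  S^{-1} · (x̄ - mu_0) = (-0.075, 0.3),
  (x̄ - mu_0)^T · [...] = (0)·(-0.075) + (0.75)·(0.3) = 0.225.

Step 5 — scale by n: T² = 4 · 0.225 = 0.9.

T² ≈ 0.9


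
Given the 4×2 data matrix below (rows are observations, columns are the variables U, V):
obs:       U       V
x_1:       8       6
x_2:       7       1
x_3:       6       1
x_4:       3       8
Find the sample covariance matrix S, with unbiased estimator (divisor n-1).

Step 1 — column means:
  mean(U) = (8 + 7 + 6 + 3) / 4 = 24/4 = 6
  mean(V) = (6 + 1 + 1 + 8) / 4 = 16/4 = 4

Step 2 — sample covariance S[i,j] = (1/(n-1)) · Σ_k (x_{k,i} - mean_i) · (x_{k,j} - mean_j), with n-1 = 3.
  S[U,U] = ((2)·(2) + (1)·(1) + (0)·(0) + (-3)·(-3)) / 3 = 14/3 = 4.6667
  S[U,V] = ((2)·(2) + (1)·(-3) + (0)·(-3) + (-3)·(4)) / 3 = -11/3 = -3.6667
  S[V,V] = ((2)·(2) + (-3)·(-3) + (-3)·(-3) + (4)·(4)) / 3 = 38/3 = 12.6667

S is symmetric (S[j,i] = S[i,j]). Assembling:

S = [[4.6667, -3.6667],
 [-3.6667, 12.6667]]


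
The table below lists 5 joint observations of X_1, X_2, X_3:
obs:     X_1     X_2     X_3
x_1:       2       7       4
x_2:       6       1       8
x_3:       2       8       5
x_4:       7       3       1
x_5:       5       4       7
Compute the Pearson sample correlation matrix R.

Step 1 — column means:
  mean(X_1) = (2 + 6 + 2 + 7 + 5) / 5 = 22/5 = 4.4
  mean(X_2) = (7 + 1 + 8 + 3 + 4) / 5 = 23/5 = 4.6
  mean(X_3) = (4 + 8 + 5 + 1 + 7) / 5 = 25/5 = 5

Step 2 — sample variances and covariances s[i,j] = (1/(n-1)) · Σ_k (x_{k,i} - mean_i) · (x_{k,j} - mean_j), with n-1 = 4:
  s[X_1,X_1] = ((-2.4)·(-2.4) + (1.6)·(1.6) + (-2.4)·(-2.4) + (2.6)·(2.6) + (0.6)·(0.6)) / 4 = 21.2/4 = 5.3
  s[X_1,X_2] = ((-2.4)·(2.4) + (1.6)·(-3.6) + (-2.4)·(3.4) + (2.6)·(-1.6) + (0.6)·(-0.6)) / 4 = -24.2/4 = -6.05
  s[X_1,X_3] = ((-2.4)·(-1) + (1.6)·(3) + (-2.4)·(0) + (2.6)·(-4) + (0.6)·(2)) / 4 = -2/4 = -0.5
  s[X_2,X_2] = ((2.4)·(2.4) + (-3.6)·(-3.6) + (3.4)·(3.4) + (-1.6)·(-1.6) + (-0.6)·(-0.6)) / 4 = 33.2/4 = 8.3
  s[X_2,X_3] = ((2.4)·(-1) + (-3.6)·(3) + (3.4)·(0) + (-1.6)·(-4) + (-0.6)·(2)) / 4 = -8/4 = -2
  s[X_3,X_3] = ((-1)·(-1) + (3)·(3) + (0)·(0) + (-4)·(-4) + (2)·(2)) / 4 = 30/4 = 7.5
  Sample standard deviations s_i = √(s[i,i]):
  s(X_1) = √(5.3) = 2.3022
  s(X_2) = √(8.3) = 2.881
  s(X_3) = √(7.5) = 2.7386

Step 3 — r_{ij} = s_{ij} / (s_i · s_j):
  r[X_1,X_1] = 1 (diagonal).
  r[X_1,X_2] = -6.05 / (2.3022 · 2.881) = -6.05 / 6.6325 = -0.9122
  r[X_1,X_3] = -0.5 / (2.3022 · 2.7386) = -0.5 / 6.3048 = -0.0793
  r[X_2,X_2] = 1 (diagonal).
  r[X_2,X_3] = -2 / (2.881 · 2.7386) = -2 / 7.8899 = -0.2535
  r[X_3,X_3] = 1 (diagonal).

R is symmetric with unit diagonal. Assembling:

R = [[1, -0.9122, -0.0793],
 [-0.9122, 1, -0.2535],
 [-0.0793, -0.2535, 1]]


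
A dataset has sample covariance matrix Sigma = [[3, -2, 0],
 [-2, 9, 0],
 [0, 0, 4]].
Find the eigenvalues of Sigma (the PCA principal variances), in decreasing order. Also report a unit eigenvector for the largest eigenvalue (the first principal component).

Step 1 — characteristic polynomial p(λ) = det(λI - Sigma) = λ³ - tr·λ² + c_1·λ - det, where tr = trace, c_1 = sum of the principal 2×2 minors, det = det(Sigma):
  tr = 3 + 9 + 4 = 16,
  c_1 = (3·9 - (-2)²) + (3·4 - (0)²) + (9·4 - (0)²) = 23 + 12 + 36 = 71,
  det = 3·(9·4 - (0)²) - (-2)·((-2)·4 - (0)·(0)) + (0)·((-2)·(0) - 9·(0)) = 3·(36) - (-2)·(-8) + (0)·(0) = 92.
  So p(λ) = λ³ - 16λ² + 71λ - 92.
Step 2 — look for an integer root (rational root theorem: any rational root is an integer divisor of 92). Testing λ = 4:
  p(4) = 64 - 256 + 284 - 92 = 0  ✓
  Dividing out (λ - 4): p(λ) = (λ - 4)(λ² - 12λ + 23).
Step 3 — remaining eigenvalues from the quadratic λ² - 12λ + 23 = 0:
  Δ = 12² - 4·23 = 144 - 92 = 52,  λ = (12 ± √52)/2 = (12 ± 7.2111)/2 ≈ 9.6056 or 2.3944.
  Sorted: λ_1 = 9.6056,  λ_2 = 4,  λ_3 = 2.3944  (check: sum = 16 = tr ✓).

Step 4 — unit eigenvector for λ_1 ≈ 9.6056: v spans the null space of (Sigma - λ_1 I), whose rows are
  r_1 = (-6.6056, -2, 0),  r_2 = (-2, -0.6056, 0),  r_3 = (0, 0, -5.6056).
  v is orthogonal to every row, so take v ∝ r_1 × r_3 = ((-2)·(-5.6056) - (0)·(0), (0)·(0) - (-6.6056)·(-5.6056), (-6.6056)·(0) - (-2)·(0)) ≈ (11.2111, -37.0278, 0).
  Let u = (11.2111, -37.0278, 0).
  ||u|| = √((11.2111)² + (-37.0278)² + (0)²) = √(1496.7436) ≈ 38.6878,  v_1 = u/||u|| ≈ (0.2898, -0.9571, 0) (||v_1|| = 1).

λ_1 = 9.6056,  λ_2 = 4,  λ_3 = 2.3944;  v_1 ≈ (0.2898, -0.9571, 0)


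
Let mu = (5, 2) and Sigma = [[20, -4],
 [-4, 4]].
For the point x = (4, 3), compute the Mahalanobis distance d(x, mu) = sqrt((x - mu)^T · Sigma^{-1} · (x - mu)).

Step 1 — centre the observation: (x - mu) = (-1, 1).

Step 2 — invert Sigma. det(Sigma) = 20·4 - (-4)² = 64.
  Sigma^{-1} = (1/det) · [[d, -b], [-b, a]] = [[0.0625, 0.0625],
 [0.0625, 0.3125]].

Step 3 — form the quadratic (x - mu)^T · Sigma^{-1} · (x - mu):
  Sigma^{-1} · (x - mu) = (0, 0.25).
  (x - mu)^T · [Sigma^{-1} · (x - mu)] = (-1)·(0) + (1)·(0.25) = 0.25.

Step 4 — take square root: d = √(0.25) ≈ 0.5.

d(x, mu) = √(0.25) ≈ 0.5


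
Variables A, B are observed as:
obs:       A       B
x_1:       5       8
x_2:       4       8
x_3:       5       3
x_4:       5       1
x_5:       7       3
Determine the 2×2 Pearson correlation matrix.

Step 1 — column means:
  mean(A) = (5 + 4 + 5 + 5 + 7) / 5 = 26/5 = 5.2
  mean(B) = (8 + 8 + 3 + 1 + 3) / 5 = 23/5 = 4.6

Step 2 — sample variances and covariances s[i,j] = (1/(n-1)) · Σ_k (x_{k,i} - mean_i) · (x_{k,j} - mean_j), with n-1 = 4:
  s[A,A] = ((-0.2)·(-0.2) + (-1.2)·(-1.2) + (-0.2)·(-0.2) + (-0.2)·(-0.2) + (1.8)·(1.8)) / 4 = 4.8/4 = 1.2
  s[A,B] = ((-0.2)·(3.4) + (-1.2)·(3.4) + (-0.2)·(-1.6) + (-0.2)·(-3.6) + (1.8)·(-1.6)) / 4 = -6.6/4 = -1.65
  s[B,B] = ((3.4)·(3.4) + (3.4)·(3.4) + (-1.6)·(-1.6) + (-3.6)·(-3.6) + (-1.6)·(-1.6)) / 4 = 41.2/4 = 10.3
  Sample standard deviations s_i = √(s[i,i]):
  s(A) = √(1.2) = 1.0954
  s(B) = √(10.3) = 3.2094

Step 3 — r_{ij} = s_{ij} / (s_i · s_j):
  r[A,A] = 1 (diagonal).
  r[A,B] = -1.65 / (1.0954 · 3.2094) = -1.65 / 3.5157 = -0.4693
  r[B,B] = 1 (diagonal).

R is symmetric with unit diagonal. Assembling:

R = [[1, -0.4693],
 [-0.4693, 1]]


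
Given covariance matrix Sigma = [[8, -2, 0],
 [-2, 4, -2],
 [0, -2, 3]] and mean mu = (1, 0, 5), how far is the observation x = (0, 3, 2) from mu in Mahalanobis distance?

Step 1 — centre the observation: (x - mu) = (-1, 3, -3).

Step 2 — invert Sigma (cofactor / det for 3×3, or solve directly):
  Sigma^{-1} = [[0.1538, 0.1154, 0.0769],
 [0.1154, 0.4615, 0.3077],
 [0.0769, 0.3077, 0.5385]].

Step 3 — form the quadratic (x - mu)^T · Sigma^{-1} · (x - mu):
  Sigma^{-1} · (x - mu) = (-0.0385, 0.3462, -0.7692).
  (x - mu)^T · [Sigma^{-1} · (x - mu)] = (-1)·(-0.0385) + (3)·(0.3462) + (-3)·(-0.7692) = 3.3846.

Step 4 — take square root: d = √(3.3846) ≈ 1.8397.

d(x, mu) = √(3.3846) ≈ 1.8397


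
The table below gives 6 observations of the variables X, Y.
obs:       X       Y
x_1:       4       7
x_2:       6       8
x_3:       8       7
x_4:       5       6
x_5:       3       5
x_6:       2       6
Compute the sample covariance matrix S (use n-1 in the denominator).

Step 1 — column means:
  mean(X) = (4 + 6 + 8 + 5 + 3 + 2) / 6 = 28/6 = 4.6667
  mean(Y) = (7 + 8 + 7 + 6 + 5 + 6) / 6 = 39/6 = 6.5

Step 2 — sample covariance S[i,j] = (1/(n-1)) · Σ_k (x_{k,i} - mean_i) · (x_{k,j} - mean_j), with n-1 = 5.
  S[X,X] = ((-0.6667)·(-0.6667) + (1.3333)·(1.3333) + (3.3333)·(3.3333) + (0.3333)·(0.3333) + (-1.6667)·(-1.6667) + (-2.6667)·(-2.6667)) / 5 = 23.3333/5 = 4.6667
  S[X,Y] = ((-0.6667)·(0.5) + (1.3333)·(1.5) + (3.3333)·(0.5) + (0.3333)·(-0.5) + (-1.6667)·(-1.5) + (-2.6667)·(-0.5)) / 5 = 7/5 = 1.4
  S[Y,Y] = ((0.5)·(0.5) + (1.5)·(1.5) + (0.5)·(0.5) + (-0.5)·(-0.5) + (-1.5)·(-1.5) + (-0.5)·(-0.5)) / 5 = 5.5/5 = 1.1

S is symmetric (S[j,i] = S[i,j]). Assembling:

S = [[4.6667, 1.4],
 [1.4, 1.1]]


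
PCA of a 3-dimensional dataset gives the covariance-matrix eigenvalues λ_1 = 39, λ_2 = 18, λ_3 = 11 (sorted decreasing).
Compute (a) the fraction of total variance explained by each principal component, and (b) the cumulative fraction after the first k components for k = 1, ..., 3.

Step 1 — total variance = trace(Sigma) = Σ λ_i = 39 + 18 + 11 = 68.

Step 2 — fraction explained by component i = λ_i / Σ λ:
  PC1: 39/68 = 0.5735
  PC2: 18/68 = 0.2647
  PC3: 11/68 = 0.1618

Step 3 — cumulative fraction after k components = (λ_1 + ... + λ_k) / Σ λ:
  k = 1: 39/68 = 0.5735
  k = 2: (39 + 18)/68 = 57/68 = 0.8382
  k = 3: (39 + 18 + 11)/68 = 68/68 = 1

Summary (fraction, with percent):

explained: PC1 0.5735 (57.35%), PC2 0.2647 (26.47%), PC3 0.1618 (16.18%);  cumulative: 0.5735, 0.8382, 1


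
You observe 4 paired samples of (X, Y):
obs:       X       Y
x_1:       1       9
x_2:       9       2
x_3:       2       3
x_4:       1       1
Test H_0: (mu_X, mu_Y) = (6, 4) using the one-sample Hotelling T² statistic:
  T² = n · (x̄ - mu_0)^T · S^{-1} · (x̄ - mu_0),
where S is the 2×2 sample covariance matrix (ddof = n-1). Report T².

Step 1 — sample mean vector:
  mean(X) = (1 + 9 + 2 + 1) / 4 = 13/4 = 3.25
  mean(Y) = (9 + 2 + 3 + 1) / 4 = 15/4 = 3.75
  x̄ = (3.25, 3.75),  deviation x̄ - mu_0 = (3.25, 3.75) - (6, 4) = (-2.75, -0.25).

Step 2 — sample covariance matrix, S[i,j] = (1/(n-1)) · Σ_k (x_{k,i} - mean_i) · (x_{k,j} - mean_j), divisor n-1 = 3:
  S[X,X] = ((-2.25)·(-2.25) + (5.75)·(5.75) + (-1.25)·(-1.25) + (-2.25)·(-2.25)) / 3 = 44.75/3 = 14.9167
  S[X,Y] = ((-2.25)·(5.25) + (5.75)·(-1.75) + (-1.25)·(-0.75) + (-2.25)·(-2.75)) / 3 = -14.75/3 = -4.9167
  S[Y,Y] = ((5.25)·(5.25) + (-1.75)·(-1.75) + (-0.75)·(-0.75) + (-2.75)·(-2.75)) / 3 = 38.75/3 = 12.9167
  S = [[14.9167, -4.9167],
 [-4.9167, 12.9167]].

Step 3 — invert S. det(S) = 14.9167·12.9167 - (-4.9167)² = 168.5.
  S^{-1} = (1/det) · [[d, -b], [-b, a]] = [[0.0767, 0.0292],
 [0.0292, 0.0885]].

Step 4 — quadratic form (x̄ - mu_0)^T · S^{-1} · (x̄ - mu_0):
  S^{-1} · (x̄ - mu_0) = (-0.2181, -0.1024),
  (x̄ - mu_0)^T · [...] = (-2.75)·(-0.2181) + (-0.25)·(-0.1024) = 0.6254.

Step 5 — scale by n: T² = 4 · 0.6254 = 2.5015.

T² ≈ 2.5015


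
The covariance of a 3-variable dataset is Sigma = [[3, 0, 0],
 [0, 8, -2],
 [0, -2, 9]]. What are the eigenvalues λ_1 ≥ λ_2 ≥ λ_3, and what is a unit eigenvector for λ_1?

Step 1 — characteristic polynomial p(λ) = det(λI - Sigma) = λ³ - tr·λ² + c_1·λ - det, where tr = trace, c_1 = sum of the principal 2×2 minors, det = det(Sigma):
  tr = 3 + 8 + 9 = 20,
  c_1 = (3·8 - (0)²) + (3·9 - (0)²) + (8·9 - (-2)²) = 24 + 27 + 68 = 119,
  det = 3·(8·9 - (-2)²) - (0)·((0)·9 - (-2)·(0)) + (0)·((0)·(-2) - 8·(0)) = 3·(68) - (0)·(0) + (0)·(0) = 204.
  So p(λ) = λ³ - 20λ² + 119λ - 204.
Step 2 — look for an integer root (rational root theorem: any rational root is an integer divisor of 204). Testing λ = 3:
  p(3) = 27 - 180 + 357 - 204 = 0  ✓
  Dividing out (λ - 3): p(λ) = (λ - 3)(λ² - 17λ + 68).
Step 3 — remaining eigenvalues from the quadratic λ² - 17λ + 68 = 0:
  Δ = 17² - 4·68 = 289 - 272 = 17,  λ = (17 ± √17)/2 = (17 ± 4.1231)/2 ≈ 10.5616 or 6.4384.
  Sorted: λ_1 = 10.5616,  λ_2 = 6.4384,  λ_3 = 3  (check: sum = 20 = tr ✓).

Step 4 — unit eigenvector for λ_1 ≈ 10.5616: v spans the null space of (Sigma - λ_1 I), whose rows are
  r_1 = (-7.5616, 0, 0),  r_2 = (0, -2.5616, -2),  r_3 = (0, -2, -1.5616).
  v is orthogonal to every row, so take v ∝ r_1 × r_2 = ((0)·(-2) - (0)·(-2.5616), (0)·(0) - (-7.5616)·(-2), (-7.5616)·(-2.5616) - (0)·(0)) ≈ (0, -15.1231, 19.3693).
  Rescale (multiply by -1 so the first nonzero entry is positive): u = (0, 15.1231, -19.3693).
  ||u|| = √((0)² + (15.1231)² + (-19.3693)²) = √(603.8788) ≈ 24.5739,  v_1 = u/||u|| ≈ (0, 0.6154, -0.7882) (||v_1|| = 1).

λ_1 = 10.5616,  λ_2 = 6.4384,  λ_3 = 3;  v_1 ≈ (0, 0.6154, -0.7882)


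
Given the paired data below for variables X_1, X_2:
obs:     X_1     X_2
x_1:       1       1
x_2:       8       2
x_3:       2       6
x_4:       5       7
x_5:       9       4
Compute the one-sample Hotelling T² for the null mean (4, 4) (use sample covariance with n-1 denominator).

Step 1 — sample mean vector:
  mean(X_1) = (1 + 8 + 2 + 5 + 9) / 5 = 25/5 = 5
  mean(X_2) = (1 + 2 + 6 + 7 + 4) / 5 = 20/5 = 4
  x̄ = (5, 4),  deviation x̄ - mu_0 = (5, 4) - (4, 4) = (1, 0).

Step 2 — sample covariance matrix, S[i,j] = (1/(n-1)) · Σ_k (x_{k,i} - mean_i) · (x_{k,j} - mean_j), divisor n-1 = 4:
  S[X_1,X_1] = ((-4)·(-4) + (3)·(3) + (-3)·(-3) + (0)·(0) + (4)·(4)) / 4 = 50/4 = 12.5
  S[X_1,X_2] = ((-4)·(-3) + (3)·(-2) + (-3)·(2) + (0)·(3) + (4)·(0)) / 4 = 0/4 = 0
  S[X_2,X_2] = ((-3)·(-3) + (-2)·(-2) + (2)·(2) + (3)·(3) + (0)·(0)) / 4 = 26/4 = 6.5
  S = [[12.5, 0],
 [0, 6.5]].

Step 3 — invert S. det(S) = 12.5·6.5 - (0)² = 81.25.
  S^{-1} = (1/det) · [[d, -b], [-b, a]] = [[0.08, 0],
 [0, 0.1538]].

Step 4 — quadratic form (x̄ - mu_0)^T · S^{-1} · (x̄ - mu_0):
  S^{-1} · (x̄ - mu_0) = (0.08, 0),
  (x̄ - mu_0)^T · [...] = (1)·(0.08) + (0)·(0) = 0.08.

Step 5 — scale by n: T² = 5 · 0.08 = 0.4.

T² ≈ 0.4


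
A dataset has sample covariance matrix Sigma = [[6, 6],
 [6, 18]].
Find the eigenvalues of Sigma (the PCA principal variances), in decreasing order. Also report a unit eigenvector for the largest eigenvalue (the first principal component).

Step 1 — characteristic polynomial of 2×2 Sigma:
  det(Sigma - λI) = λ² - trace · λ + det = 0.
  trace = 6 + 18 = 24, det = 6·18 - (6)² = 72.
Step 2 — discriminant:
  Δ = trace² - 4·det = 576 - 288 = 288.
Step 3 — eigenvalues:
  λ = (trace ± √Δ)/2 = (24 ± 16.9706)/2,
  λ_1 = 20.4853,  λ_2 = 3.5147.

Step 4 — unit eigenvector for λ_1: solve (Sigma - λ_1 I)v = 0. First row:
  (6 - 20.4853)·v_x + (6)·v_y = 0, i.e. (-14.4853)·v_x + (6)·v_y = 0,
  so v ∝ (b, λ_1 - a) = (6, 14.4853) = u.
  ||u|| = √((6)² + (14.4853)²) = √(245.8234) ≈ 15.6788,
  v_1 = u/||u|| ≈ (0.3827, 0.9239) (||v_1|| = 1).

λ_1 = 20.4853,  λ_2 = 3.5147;  v_1 ≈ (0.3827, 0.9239)


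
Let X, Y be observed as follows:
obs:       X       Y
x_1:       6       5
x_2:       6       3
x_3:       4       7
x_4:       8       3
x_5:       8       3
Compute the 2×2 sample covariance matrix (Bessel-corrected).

Step 1 — column means:
  mean(X) = (6 + 6 + 4 + 8 + 8) / 5 = 32/5 = 6.4
  mean(Y) = (5 + 3 + 7 + 3 + 3) / 5 = 21/5 = 4.2

Step 2 — sample covariance S[i,j] = (1/(n-1)) · Σ_k (x_{k,i} - mean_i) · (x_{k,j} - mean_j), with n-1 = 4.
  S[X,X] = ((-0.4)·(-0.4) + (-0.4)·(-0.4) + (-2.4)·(-2.4) + (1.6)·(1.6) + (1.6)·(1.6)) / 4 = 11.2/4 = 2.8
  S[X,Y] = ((-0.4)·(0.8) + (-0.4)·(-1.2) + (-2.4)·(2.8) + (1.6)·(-1.2) + (1.6)·(-1.2)) / 4 = -10.4/4 = -2.6
  S[Y,Y] = ((0.8)·(0.8) + (-1.2)·(-1.2) + (2.8)·(2.8) + (-1.2)·(-1.2) + (-1.2)·(-1.2)) / 4 = 12.8/4 = 3.2

S is symmetric (S[j,i] = S[i,j]). Assembling:

S = [[2.8, -2.6],
 [-2.6, 3.2]]


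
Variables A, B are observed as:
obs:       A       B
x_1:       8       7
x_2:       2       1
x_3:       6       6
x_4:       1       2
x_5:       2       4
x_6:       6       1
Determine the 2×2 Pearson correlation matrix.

Step 1 — column means:
  mean(A) = (8 + 2 + 6 + 1 + 2 + 6) / 6 = 25/6 = 4.1667
  mean(B) = (7 + 1 + 6 + 2 + 4 + 1) / 6 = 21/6 = 3.5

Step 2 — sample variances and covariances s[i,j] = (1/(n-1)) · Σ_k (x_{k,i} - mean_i) · (x_{k,j} - mean_j), with n-1 = 5:
  s[A,A] = ((3.8333)·(3.8333) + (-2.1667)·(-2.1667) + (1.8333)·(1.8333) + (-3.1667)·(-3.1667) + (-2.1667)·(-2.1667) + (1.8333)·(1.8333)) / 5 = 40.8333/5 = 8.1667
  s[A,B] = ((3.8333)·(3.5) + (-2.1667)·(-2.5) + (1.8333)·(2.5) + (-3.1667)·(-1.5) + (-2.1667)·(0.5) + (1.8333)·(-2.5)) / 5 = 22.5/5 = 4.5
  s[B,B] = ((3.5)·(3.5) + (-2.5)·(-2.5) + (2.5)·(2.5) + (-1.5)·(-1.5) + (0.5)·(0.5) + (-2.5)·(-2.5)) / 5 = 33.5/5 = 6.7
  Sample standard deviations s_i = √(s[i,i]):
  s(A) = √(8.1667) = 2.8577
  s(B) = √(6.7) = 2.5884

Step 3 — r_{ij} = s_{ij} / (s_i · s_j):
  r[A,A] = 1 (diagonal).
  r[A,B] = 4.5 / (2.8577 · 2.5884) = 4.5 / 7.3971 = 0.6083
  r[B,B] = 1 (diagonal).

R is symmetric with unit diagonal. Assembling:

R = [[1, 0.6083],
 [0.6083, 1]]


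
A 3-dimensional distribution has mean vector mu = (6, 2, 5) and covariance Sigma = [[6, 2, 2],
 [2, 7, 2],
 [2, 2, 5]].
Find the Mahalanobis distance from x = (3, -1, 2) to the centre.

Step 1 — centre the observation: (x - mu) = (-3, -3, -3).

Step 2 — invert Sigma (cofactor / det for 3×3, or solve directly):
  Sigma^{-1} = [[0.2013, -0.039, -0.0649],
 [-0.039, 0.1688, -0.0519],
 [-0.0649, -0.0519, 0.2468]].

Step 3 — form the quadratic (x - mu)^T · Sigma^{-1} · (x - mu):
  Sigma^{-1} · (x - mu) = (-0.2922, -0.2338, -0.3896).
  (x - mu)^T · [Sigma^{-1} · (x - mu)] = (-3)·(-0.2922) + (-3)·(-0.2338) + (-3)·(-0.3896) = 2.7468.

Step 4 — take square root: d = √(2.7468) ≈ 1.6573.

d(x, mu) = √(2.7468) ≈ 1.6573


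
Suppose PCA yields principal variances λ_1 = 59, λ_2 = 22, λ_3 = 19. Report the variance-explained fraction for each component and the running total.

Step 1 — total variance = trace(Sigma) = Σ λ_i = 59 + 22 + 19 = 100.

Step 2 — fraction explained by component i = λ_i / Σ λ:
  PC1: 59/100 = 0.59
  PC2: 22/100 = 0.22
  PC3: 19/100 = 0.19

Step 3 — cumulative fraction after k components = (λ_1 + ... + λ_k) / Σ λ:
  k = 1: 59/100 = 0.59
  k = 2: (59 + 22)/100 = 81/100 = 0.81
  k = 3: (59 + 22 + 19)/100 = 100/100 = 1

Summary (fraction, with percent):

explained: PC1 0.59 (59%), PC2 0.22 (22%), PC3 0.19 (19%);  cumulative: 0.59, 0.81, 1


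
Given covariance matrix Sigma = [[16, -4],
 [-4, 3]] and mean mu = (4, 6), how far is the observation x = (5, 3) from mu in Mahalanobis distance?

Step 1 — centre the observation: (x - mu) = (1, -3).

Step 2 — invert Sigma. det(Sigma) = 16·3 - (-4)² = 32.
  Sigma^{-1} = (1/det) · [[d, -b], [-b, a]] = [[0.0938, 0.125],
 [0.125, 0.5]].

Step 3 — form the quadratic (x - mu)^T · Sigma^{-1} · (x - mu):
  Sigma^{-1} · (x - mu) = (-0.2812, -1.375).
  (x - mu)^T · [Sigma^{-1} · (x - mu)] = (1)·(-0.2812) + (-3)·(-1.375) = 3.8438.

Step 4 — take square root: d = √(3.8438) ≈ 1.9605.

d(x, mu) = √(3.8438) ≈ 1.9605


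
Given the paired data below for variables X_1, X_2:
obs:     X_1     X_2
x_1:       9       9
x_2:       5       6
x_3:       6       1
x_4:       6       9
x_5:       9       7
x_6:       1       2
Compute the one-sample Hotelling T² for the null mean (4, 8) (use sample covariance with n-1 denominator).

Step 1 — sample mean vector:
  mean(X_1) = (9 + 5 + 6 + 6 + 9 + 1) / 6 = 36/6 = 6
  mean(X_2) = (9 + 6 + 1 + 9 + 7 + 2) / 6 = 34/6 = 5.6667
  x̄ = (6, 5.6667),  deviation x̄ - mu_0 = (6, 5.6667) - (4, 8) = (2, -2.3333).

Step 2 — sample covariance matrix, S[i,j] = (1/(n-1)) · Σ_k (x_{k,i} - mean_i) · (x_{k,j} - mean_j), divisor n-1 = 5:
  S[X_1,X_1] = ((3)·(3) + (-1)·(-1) + (0)·(0) + (0)·(0) + (3)·(3) + (-5)·(-5)) / 5 = 44/5 = 8.8
  S[X_1,X_2] = ((3)·(3.3333) + (-1)·(0.3333) + (0)·(-4.6667) + (0)·(3.3333) + (3)·(1.3333) + (-5)·(-3.6667)) / 5 = 32/5 = 6.4
  S[X_2,X_2] = ((3.3333)·(3.3333) + (0.3333)·(0.3333) + (-4.6667)·(-4.6667) + (3.3333)·(3.3333) + (1.3333)·(1.3333) + (-3.6667)·(-3.6667)) / 5 = 59.3333/5 = 11.8667
  S = [[8.8, 6.4],
 [6.4, 11.8667]].

Step 3 — invert S. det(S) = 8.8·11.8667 - (6.4)² = 63.4667.
  S^{-1} = (1/det) · [[d, -b], [-b, a]] = [[0.187, -0.1008],
 [-0.1008, 0.1387]].

Step 4 — quadratic form (x̄ - mu_0)^T · S^{-1} · (x̄ - mu_0):
  S^{-1} · (x̄ - mu_0) = (0.6092, -0.5252),
  (x̄ - mu_0)^T · [...] = (2)·(0.6092) + (-2.3333)·(-0.5252) = 2.444.

Step 5 — scale by n: T² = 6 · 2.444 = 14.6639.

T² ≈ 14.6639


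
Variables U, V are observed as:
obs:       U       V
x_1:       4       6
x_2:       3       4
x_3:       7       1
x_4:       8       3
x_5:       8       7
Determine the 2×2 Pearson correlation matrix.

Step 1 — column means:
  mean(U) = (4 + 3 + 7 + 8 + 8) / 5 = 30/5 = 6
  mean(V) = (6 + 4 + 1 + 3 + 7) / 5 = 21/5 = 4.2

Step 2 — sample variances and covariances s[i,j] = (1/(n-1)) · Σ_k (x_{k,i} - mean_i) · (x_{k,j} - mean_j), with n-1 = 4:
  s[U,U] = ((-2)·(-2) + (-3)·(-3) + (1)·(1) + (2)·(2) + (2)·(2)) / 4 = 22/4 = 5.5
  s[U,V] = ((-2)·(1.8) + (-3)·(-0.2) + (1)·(-3.2) + (2)·(-1.2) + (2)·(2.8)) / 4 = -3/4 = -0.75
  s[V,V] = ((1.8)·(1.8) + (-0.2)·(-0.2) + (-3.2)·(-3.2) + (-1.2)·(-1.2) + (2.8)·(2.8)) / 4 = 22.8/4 = 5.7
  Sample standard deviations s_i = √(s[i,i]):
  s(U) = √(5.5) = 2.3452
  s(V) = √(5.7) = 2.3875

Step 3 — r_{ij} = s_{ij} / (s_i · s_j):
  r[U,U] = 1 (diagonal).
  r[U,V] = -0.75 / (2.3452 · 2.3875) = -0.75 / 5.5991 = -0.1339
  r[V,V] = 1 (diagonal).

R is symmetric with unit diagonal. Assembling:

R = [[1, -0.1339],
 [-0.1339, 1]]


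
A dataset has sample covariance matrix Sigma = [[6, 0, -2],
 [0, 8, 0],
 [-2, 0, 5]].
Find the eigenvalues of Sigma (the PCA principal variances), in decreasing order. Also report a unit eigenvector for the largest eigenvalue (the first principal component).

Step 1 — characteristic polynomial p(λ) = det(λI - Sigma) = λ³ - tr·λ² + c_1·λ - det, where tr = trace, c_1 = sum of the principal 2×2 minors, det = det(Sigma):
  tr = 6 + 8 + 5 = 19,
  c_1 = (6·8 - (0)²) + (6·5 - (-2)²) + (8·5 - (0)²) = 48 + 26 + 40 = 114,
  det = 6·(8·5 - (0)²) - (0)·((0)·5 - (0)·(-2)) + (-2)·((0)·(0) - 8·(-2)) = 6·(40) - (0)·(0) + (-2)·(16) = 208.
  So p(λ) = λ³ - 19λ² + 114λ - 208.
Step 2 — look for an integer root (rational root theorem: any rational root is an integer divisor of 208). Testing λ = 8:
  p(8) = 512 - 1216 + 912 - 208 = 0  ✓
  Dividing out (λ - 8): p(λ) = (λ - 8)(λ² - 11λ + 26).
Step 3 — remaining eigenvalues from the quadratic λ² - 11λ + 26 = 0:
  Δ = 11² - 4·26 = 121 - 104 = 17,  λ = (11 ± √17)/2 = (11 ± 4.1231)/2 ≈ 7.5616 or 3.4384.
  Sorted: λ_1 = 8,  λ_2 = 7.5616,  λ_3 = 3.4384  (check: sum = 19 = tr ✓).

Step 4 — unit eigenvector for λ_1 = 8: v spans the null space of (Sigma - λ_1 I), whose rows are
  r_1 = (-2, 0, -2),  r_2 = (0, 0, 0),  r_3 = (-2, 0, -3).
  v is orthogonal to every row, so take v ∝ r_1 × r_3 = ((0)·(-3) - (-2)·(0), (-2)·(-2) - (-2)·(-3), (-2)·(0) - (0)·(-2)) = (0, -2, 0).
  Rescale (divide by 2; multiply by -1 so the first nonzero entry is positive): u = (0, 1, 0).
  ||u|| = √((0)² + (1)² + (0)²) = √(1) = 1,  v_1 = u/||u|| ≈ (0, 1, 0) (||v_1|| = 1).

λ_1 = 8,  λ_2 = 7.5616,  λ_3 = 3.4384;  v_1 ≈ (0, 1, 0)


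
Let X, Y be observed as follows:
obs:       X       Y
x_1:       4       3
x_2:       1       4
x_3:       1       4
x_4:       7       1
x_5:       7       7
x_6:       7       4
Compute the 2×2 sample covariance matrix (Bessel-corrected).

Step 1 — column means:
  mean(X) = (4 + 1 + 1 + 7 + 7 + 7) / 6 = 27/6 = 4.5
  mean(Y) = (3 + 4 + 4 + 1 + 7 + 4) / 6 = 23/6 = 3.8333

Step 2 — sample covariance S[i,j] = (1/(n-1)) · Σ_k (x_{k,i} - mean_i) · (x_{k,j} - mean_j), with n-1 = 5.
  S[X,X] = ((-0.5)·(-0.5) + (-3.5)·(-3.5) + (-3.5)·(-3.5) + (2.5)·(2.5) + (2.5)·(2.5) + (2.5)·(2.5)) / 5 = 43.5/5 = 8.7
  S[X,Y] = ((-0.5)·(-0.8333) + (-3.5)·(0.1667) + (-3.5)·(0.1667) + (2.5)·(-2.8333) + (2.5)·(3.1667) + (2.5)·(0.1667)) / 5 = 0.5/5 = 0.1
  S[Y,Y] = ((-0.8333)·(-0.8333) + (0.1667)·(0.1667) + (0.1667)·(0.1667) + (-2.8333)·(-2.8333) + (3.1667)·(3.1667) + (0.1667)·(0.1667)) / 5 = 18.8333/5 = 3.7667

S is symmetric (S[j,i] = S[i,j]). Assembling:

S = [[8.7, 0.1],
 [0.1, 3.7667]]


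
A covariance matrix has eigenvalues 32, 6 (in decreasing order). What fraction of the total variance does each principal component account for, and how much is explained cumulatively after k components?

Step 1 — total variance = trace(Sigma) = Σ λ_i = 32 + 6 = 38.

Step 2 — fraction explained by component i = λ_i / Σ λ:
  PC1: 32/38 = 0.8421
  PC2: 6/38 = 0.1579

Step 3 — cumulative fraction after k components = (λ_1 + ... + λ_k) / Σ λ:
  k = 1: 32/38 = 0.8421
  k = 2: (32 + 6)/38 = 38/38 = 1

Summary (fraction, with percent):

explained: PC1 0.8421 (84.21%), PC2 0.1579 (15.79%);  cumulative: 0.8421, 1


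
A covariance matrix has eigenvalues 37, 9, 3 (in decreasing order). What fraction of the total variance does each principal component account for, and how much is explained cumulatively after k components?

Step 1 — total variance = trace(Sigma) = Σ λ_i = 37 + 9 + 3 = 49.

Step 2 — fraction explained by component i = λ_i / Σ λ:
  PC1: 37/49 = 0.7551
  PC2: 9/49 = 0.1837
  PC3: 3/49 = 0.0612

Step 3 — cumulative fraction after k components = (λ_1 + ... + λ_k) / Σ λ:
  k = 1: 37/49 = 0.7551
  k = 2: (37 + 9)/49 = 46/49 = 0.9388
  k = 3: (37 + 9 + 3)/49 = 49/49 = 1

Summary (fraction, with percent):

explained: PC1 0.7551 (75.51%), PC2 0.1837 (18.37%), PC3 0.0612 (6.12%);  cumulative: 0.7551, 0.9388, 1


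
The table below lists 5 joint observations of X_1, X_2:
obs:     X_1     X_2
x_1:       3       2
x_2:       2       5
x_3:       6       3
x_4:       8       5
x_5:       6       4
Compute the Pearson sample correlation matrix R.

Step 1 — column means:
  mean(X_1) = (3 + 2 + 6 + 8 + 6) / 5 = 25/5 = 5
  mean(X_2) = (2 + 5 + 3 + 5 + 4) / 5 = 19/5 = 3.8

Step 2 — sample variances and covariances s[i,j] = (1/(n-1)) · Σ_k (x_{k,i} - mean_i) · (x_{k,j} - mean_j), with n-1 = 4:
  s[X_1,X_1] = ((-2)·(-2) + (-3)·(-3) + (1)·(1) + (3)·(3) + (1)·(1)) / 4 = 24/4 = 6
  s[X_1,X_2] = ((-2)·(-1.8) + (-3)·(1.2) + (1)·(-0.8) + (3)·(1.2) + (1)·(0.2)) / 4 = 3/4 = 0.75
  s[X_2,X_2] = ((-1.8)·(-1.8) + (1.2)·(1.2) + (-0.8)·(-0.8) + (1.2)·(1.2) + (0.2)·(0.2)) / 4 = 6.8/4 = 1.7
  Sample standard deviations s_i = √(s[i,i]):
  s(X_1) = √(6) = 2.4495
  s(X_2) = √(1.7) = 1.3038

Step 3 — r_{ij} = s_{ij} / (s_i · s_j):
  r[X_1,X_1] = 1 (diagonal).
  r[X_1,X_2] = 0.75 / (2.4495 · 1.3038) = 0.75 / 3.1937 = 0.2348
  r[X_2,X_2] = 1 (diagonal).

R is symmetric with unit diagonal. Assembling:

R = [[1, 0.2348],
 [0.2348, 1]]


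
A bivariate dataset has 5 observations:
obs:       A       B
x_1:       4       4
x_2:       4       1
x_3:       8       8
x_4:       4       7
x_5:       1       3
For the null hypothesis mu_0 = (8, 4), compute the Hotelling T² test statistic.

Step 1 — sample mean vector:
  mean(A) = (4 + 4 + 8 + 4 + 1) / 5 = 21/5 = 4.2
  mean(B) = (4 + 1 + 8 + 7 + 3) / 5 = 23/5 = 4.6
  x̄ = (4.2, 4.6),  deviation x̄ - mu_0 = (4.2, 4.6) - (8, 4) = (-3.8, 0.6).

Step 2 — sample covariance matrix, S[i,j] = (1/(n-1)) · Σ_k (x_{k,i} - mean_i) · (x_{k,j} - mean_j), divisor n-1 = 4:
  S[A,A] = ((-0.2)·(-0.2) + (-0.2)·(-0.2) + (3.8)·(3.8) + (-0.2)·(-0.2) + (-3.2)·(-3.2)) / 4 = 24.8/4 = 6.2
  S[A,B] = ((-0.2)·(-0.6) + (-0.2)·(-3.6) + (3.8)·(3.4) + (-0.2)·(2.4) + (-3.2)·(-1.6)) / 4 = 18.4/4 = 4.6
  S[B,B] = ((-0.6)·(-0.6) + (-3.6)·(-3.6) + (3.4)·(3.4) + (2.4)·(2.4) + (-1.6)·(-1.6)) / 4 = 33.2/4 = 8.3
  S = [[6.2, 4.6],
 [4.6, 8.3]].

Step 3 — invert S. det(S) = 6.2·8.3 - (4.6)² = 30.3.
  S^{-1} = (1/det) · [[d, -b], [-b, a]] = [[0.2739, -0.1518],
 [-0.1518, 0.2046]].

Step 4 — quadratic form (x̄ - mu_0)^T · S^{-1} · (x̄ - mu_0):
  S^{-1} · (x̄ - mu_0) = (-1.132, 0.6997),
  (x̄ - mu_0)^T · [...] = (-3.8)·(-1.132) + (0.6)·(0.6997) = 4.7215.

Step 5 — scale by n: T² = 5 · 4.7215 = 23.6073.

T² ≈ 23.6073


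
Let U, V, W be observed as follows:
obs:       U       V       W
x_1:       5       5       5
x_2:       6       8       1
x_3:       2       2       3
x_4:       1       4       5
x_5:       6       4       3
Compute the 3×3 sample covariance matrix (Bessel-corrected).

Step 1 — column means:
  mean(U) = (5 + 6 + 2 + 1 + 6) / 5 = 20/5 = 4
  mean(V) = (5 + 8 + 2 + 4 + 4) / 5 = 23/5 = 4.6
  mean(W) = (5 + 1 + 3 + 5 + 3) / 5 = 17/5 = 3.4

Step 2 — sample covariance S[i,j] = (1/(n-1)) · Σ_k (x_{k,i} - mean_i) · (x_{k,j} - mean_j), with n-1 = 4.
  S[U,U] = ((1)·(1) + (2)·(2) + (-2)·(-2) + (-3)·(-3) + (2)·(2)) / 4 = 22/4 = 5.5
  S[U,V] = ((1)·(0.4) + (2)·(3.4) + (-2)·(-2.6) + (-3)·(-0.6) + (2)·(-0.6)) / 4 = 13/4 = 3.25
  S[U,W] = ((1)·(1.6) + (2)·(-2.4) + (-2)·(-0.4) + (-3)·(1.6) + (2)·(-0.4)) / 4 = -8/4 = -2
  S[V,V] = ((0.4)·(0.4) + (3.4)·(3.4) + (-2.6)·(-2.6) + (-0.6)·(-0.6) + (-0.6)·(-0.6)) / 4 = 19.2/4 = 4.8
  S[V,W] = ((0.4)·(1.6) + (3.4)·(-2.4) + (-2.6)·(-0.4) + (-0.6)·(1.6) + (-0.6)·(-0.4)) / 4 = -7.2/4 = -1.8
  S[W,W] = ((1.6)·(1.6) + (-2.4)·(-2.4) + (-0.4)·(-0.4) + (1.6)·(1.6) + (-0.4)·(-0.4)) / 4 = 11.2/4 = 2.8

S is symmetric (S[j,i] = S[i,j]). Assembling:

S = [[5.5, 3.25, -2],
 [3.25, 4.8, -1.8],
 [-2, -1.8, 2.8]]
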